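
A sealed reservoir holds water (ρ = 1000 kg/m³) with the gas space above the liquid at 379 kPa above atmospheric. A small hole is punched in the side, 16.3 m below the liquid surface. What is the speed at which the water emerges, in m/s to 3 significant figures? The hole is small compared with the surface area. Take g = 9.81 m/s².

Take point 1 at the surface (v₁ ≈ 0) and point 2 at the hole (at atmospheric pressure). Bernoulli: P₁ + ρg h = P_atm + ½ρv₂².
With P₁ − P_atm = 379000 Pa, v₂ = √(2gh + 2ΔP/ρ) = √(2·9.81·16.3 + 2·379000/1000) = 32.8 m/s.

v ≈ 32.8 m/s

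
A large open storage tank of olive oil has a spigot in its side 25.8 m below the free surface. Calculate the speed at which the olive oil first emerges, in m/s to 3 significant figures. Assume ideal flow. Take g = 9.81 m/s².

22.5 m/s

The surface is effectively still and both ends are open, so ½v² = gh and v = √(2·9.81·25.8) = 22.5 m/s.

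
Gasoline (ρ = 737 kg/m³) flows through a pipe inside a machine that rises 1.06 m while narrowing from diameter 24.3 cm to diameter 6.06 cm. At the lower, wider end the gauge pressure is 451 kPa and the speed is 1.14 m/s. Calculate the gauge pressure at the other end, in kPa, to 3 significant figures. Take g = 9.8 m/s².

The volume flow rate is constant, so v₂ = (A₁/A₂)v₁ = (464/28.8)·1.14 = 18.3 m/s.
Bernoulli: P₁ + ½ρv₁² + ρg h₁ = P₂ + ½ρv₂² + ρg h₂, so P₂ = P₁ + ½ρ(v₁² − v₂²) − ρg(h₂ − h₁).
P₂ = 451000 + ½·737·(1.14² − 18.3²) − 737·9.8·(+1.06) = 451000 + (-123000) − (7660) = 320000 Pa.

P₂ = 320 kPa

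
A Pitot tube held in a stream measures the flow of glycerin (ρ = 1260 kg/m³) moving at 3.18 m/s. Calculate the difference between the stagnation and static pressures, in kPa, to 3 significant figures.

At the stagnation point the flow is brought to rest, so Bernoulli gives P_stag − P_static = ½ρv².
ΔP = ½·1260·3.18² = 6370 Pa.

ΔP = 6.37 kPa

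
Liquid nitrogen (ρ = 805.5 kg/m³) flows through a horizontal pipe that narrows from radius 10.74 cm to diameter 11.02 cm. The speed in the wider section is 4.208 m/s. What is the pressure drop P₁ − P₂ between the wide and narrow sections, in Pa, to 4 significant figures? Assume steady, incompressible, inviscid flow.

Continuity gives A₁v₁ = A₂v₂, so v₂ = (362.4 cm²)/(95.38 cm²) × 4.208 m/s = 15.99 m/s.
Along the horizontal streamline, P + ½ρv² is constant.
P₁ − P₂ = ½·805.5·(15.99² − 4.208²) = ½·805.5·237.9 = 95810 Pa.

95810 Pa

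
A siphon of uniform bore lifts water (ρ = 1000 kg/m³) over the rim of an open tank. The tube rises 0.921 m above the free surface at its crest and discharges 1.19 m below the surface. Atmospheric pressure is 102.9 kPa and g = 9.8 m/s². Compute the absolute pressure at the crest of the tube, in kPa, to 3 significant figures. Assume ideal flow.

P_top ≈ 82.2 kPa

From the surface to the outlet (both open to atmosphere, surface at rest): v = √(2g·h_out) = √(2·9.8·1.19) = 4.83 m/s.
With constant cross-section the crest speed equals v; applying Bernoulli from the surface up to the crest, P_top = P_atm − ½ρv² − ρg·h_top.
P_top = 102900 − ½·1000·4.83² − 1000·9.8·0.921 = 82200 Pa.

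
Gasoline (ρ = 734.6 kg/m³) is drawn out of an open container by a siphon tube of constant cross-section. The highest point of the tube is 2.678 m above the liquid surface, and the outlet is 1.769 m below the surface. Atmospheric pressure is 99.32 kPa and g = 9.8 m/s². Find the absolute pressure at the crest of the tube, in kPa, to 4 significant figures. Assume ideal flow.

67.31 kPa

Bernoulli surface→outlet gives ½v² = g·h_out, so v = √(2·9.8·1.769) = 5.888 m/s.
Continuity keeps v the same throughout the tube; from surface to crest, P_atm + 0 = P_top + ½ρv² + ρg·h_top.
P_top = 99320 − ½·734.6·5.888² − 734.6·9.8·2.678 = 67310 Pa.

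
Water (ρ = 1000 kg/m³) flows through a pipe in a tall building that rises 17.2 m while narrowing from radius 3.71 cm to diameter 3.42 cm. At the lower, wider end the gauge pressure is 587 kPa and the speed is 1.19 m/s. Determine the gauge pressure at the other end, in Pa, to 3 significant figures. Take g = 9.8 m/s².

P₂ ≈ 403000 Pa

The volume flow rate is constant, so v₂ = (A₁/A₂)v₁ = (43.2/9.19)·1.19 = 5.60 m/s.
Energy conservation along the streamline gives P₂ = P₁ − ½ρ(v₂² − v₁²) − ρg(h₂ − h₁).
P₂ = 587000 + ½·1000·(1.19² − 5.60²) − 1000·9.8·(+17.2) = 587000 + (-15000) − (169000) = 403000 Pa.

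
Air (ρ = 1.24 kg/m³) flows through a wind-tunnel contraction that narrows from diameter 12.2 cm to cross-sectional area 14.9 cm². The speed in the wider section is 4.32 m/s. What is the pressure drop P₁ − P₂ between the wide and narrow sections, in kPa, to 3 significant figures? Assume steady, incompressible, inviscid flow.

Mass conservation (A₁v₁ = A₂v₂) gives v₂ = 4.32 × 117/14.9 = 33.9 m/s.
The pipe is horizontal, so Bernoulli reduces to P₁ + ½ρv₁² = P₂ + ½ρv₂².
P₁ − P₂ = ½·1.24·(33.9² − 4.32²) = ½·1.24·1130 = 701 Pa.

ΔP ≈ 0.701 kPa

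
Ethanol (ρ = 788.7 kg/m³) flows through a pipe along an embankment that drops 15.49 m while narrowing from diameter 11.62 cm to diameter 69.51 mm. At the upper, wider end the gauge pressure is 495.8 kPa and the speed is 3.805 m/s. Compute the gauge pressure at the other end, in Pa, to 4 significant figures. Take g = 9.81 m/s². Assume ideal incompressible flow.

Mass conservation (A₁v₁ = A₂v₂) gives v₂ = 3.805 × 106.0/37.95 = 10.63 m/s.
Energy conservation along the streamline gives P₂ = P₁ − ½ρ(v₂² − v₁²) − ρg(h₂ − h₁).
P₂ = 495800 + ½·788.7·(3.805² − 10.63²) − 788.7·9.81·(−15.49) = 495800 + (-38880) − (-119800) = 576800 Pa.

576800 Pa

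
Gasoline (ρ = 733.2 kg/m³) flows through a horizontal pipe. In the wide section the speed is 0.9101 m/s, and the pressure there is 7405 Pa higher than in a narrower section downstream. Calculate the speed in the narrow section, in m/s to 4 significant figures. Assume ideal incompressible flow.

v₂ = 4.586 m/s

Horizontal Bernoulli: P₁ + ½ρv₁² = P₂ + ½ρv₂², so v₂² = v₁² + 2(P₁ − P₂)/ρ.
v₂ = √(0.9101² + 2·7405/733.2) = √(0.8283 + 20.20) = 4.586 m/s.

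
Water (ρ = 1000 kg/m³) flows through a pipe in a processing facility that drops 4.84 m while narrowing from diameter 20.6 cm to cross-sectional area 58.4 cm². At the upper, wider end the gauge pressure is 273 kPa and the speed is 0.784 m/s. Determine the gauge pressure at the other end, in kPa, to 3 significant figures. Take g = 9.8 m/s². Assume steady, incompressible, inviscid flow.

P₂ ≈ 311 kPa

The volume flow rate is constant, so v₂ = (A₁/A₂)v₁ = (333/58.4)·0.784 = 4.47 m/s.
Applying Bernoulli between the two ends and solving for P₂: P₂ = P₁ + ½ρ(v₁² − v₂²) − ρgΔh.
P₂ = 273000 + ½·1000·(0.784² − 4.47²) − 1000·9.8·(−4.84) = 273000 + (-9700) − (-47400) = 311000 Pa.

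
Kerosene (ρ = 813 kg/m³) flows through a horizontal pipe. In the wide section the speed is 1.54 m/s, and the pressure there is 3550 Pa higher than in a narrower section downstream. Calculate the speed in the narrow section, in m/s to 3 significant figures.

v₂ ≈ 3.33 m/s

Horizontal Bernoulli: P₁ + ½ρv₁² = P₂ + ½ρv₂², so v₂² = v₁² + 2(P₁ − P₂)/ρ.
v₂ = √(1.54² + 2·3550/813) = √(2.37 + 8.73) = 3.33 m/s.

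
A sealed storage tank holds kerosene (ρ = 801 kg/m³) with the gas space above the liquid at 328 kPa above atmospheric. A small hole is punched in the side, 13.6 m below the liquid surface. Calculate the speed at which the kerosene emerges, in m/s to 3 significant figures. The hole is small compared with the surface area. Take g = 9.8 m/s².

Take point 1 at the surface (v₁ ≈ 0) and point 2 at the hole (at atmospheric pressure). Bernoulli: P₁ + ρg h = P_atm + ½ρv₂².
With P₁ − P_atm = 328000 Pa, v₂ = √(2gh + 2ΔP/ρ) = √(2·9.8·13.6 + 2·328000/801) = 32.9 m/s.

v ≈ 32.9 m/s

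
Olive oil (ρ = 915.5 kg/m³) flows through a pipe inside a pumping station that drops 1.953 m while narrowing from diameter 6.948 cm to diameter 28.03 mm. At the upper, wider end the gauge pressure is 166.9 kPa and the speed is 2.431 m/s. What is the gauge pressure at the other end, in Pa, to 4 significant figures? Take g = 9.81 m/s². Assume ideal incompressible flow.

The volume flow rate is constant, so v₂ = (A₁/A₂)v₁ = (37.91/6.171)·2.431 = 14.94 m/s.
Energy conservation along the streamline gives P₂ = P₁ − ½ρ(v₂² − v₁²) − ρg(h₂ − h₁).
P₂ = 166900 + ½·915.5·(2.431² − 14.94²) − 915.5·9.81·(−1.953) = 166900 + (-99420) − (-17540) = 85020 Pa.

85020 Pa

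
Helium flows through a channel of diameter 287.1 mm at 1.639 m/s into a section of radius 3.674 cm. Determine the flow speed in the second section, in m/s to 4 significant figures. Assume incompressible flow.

Continuity gives A₁v₁ = A₂v₂, so v₂ = (647.4 cm²)/(42.41 cm²) × 1.639 m/s = 25.02 m/s.

v₂ = 25.02 m/s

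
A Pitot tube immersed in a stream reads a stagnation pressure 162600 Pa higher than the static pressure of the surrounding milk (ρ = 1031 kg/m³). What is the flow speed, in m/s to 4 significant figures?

v = 17.76 m/s

Bernoulli between the free stream and the stagnation point: ½ρv² = P_stag − P_static.
v = √(2ΔP/ρ) = √(2·162600/1031) = 17.76 m/s.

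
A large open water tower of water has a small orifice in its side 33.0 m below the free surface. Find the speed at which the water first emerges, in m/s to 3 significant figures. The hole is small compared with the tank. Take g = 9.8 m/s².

25.4 m/s

With the surface at rest and both surface and jet at atmospheric pressure, Bernoulli gives ρg h = ½ρv², so v = √(2gh) = √(2·9.8·33.0) = 25.4 m/s.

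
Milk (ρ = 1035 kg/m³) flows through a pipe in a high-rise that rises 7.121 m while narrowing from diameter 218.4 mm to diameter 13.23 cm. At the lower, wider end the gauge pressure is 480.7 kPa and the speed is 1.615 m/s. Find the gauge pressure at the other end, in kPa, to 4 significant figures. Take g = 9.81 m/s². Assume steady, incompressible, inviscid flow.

Continuity gives A₁v₁ = A₂v₂, so v₂ = (374.6 cm²)/(137.5 cm²) × 1.615 m/s = 4.401 m/s.
Energy conservation along the streamline gives P₂ = P₁ − ½ρ(v₂² − v₁²) − ρg(h₂ − h₁).
P₂ = 480700 + ½·1035·(1.615² − 4.401²) − 1035·9.81·(+7.121) = 480700 + (-8674) − (72300) = 399700 Pa.

P₂ ≈ 399.7 kPa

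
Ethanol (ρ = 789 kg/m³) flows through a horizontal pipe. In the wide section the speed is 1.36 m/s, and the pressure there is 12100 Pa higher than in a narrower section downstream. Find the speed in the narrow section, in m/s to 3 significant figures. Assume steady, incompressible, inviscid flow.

Horizontal Bernoulli: P₁ + ½ρv₁² = P₂ + ½ρv₂², so v₂² = v₁² + 2(P₁ − P₂)/ρ.
v₂ = √(1.36² + 2·12100/789) = √(1.85 + 30.7) = 5.70 m/s.

v₂ ≈ 5.70 m/s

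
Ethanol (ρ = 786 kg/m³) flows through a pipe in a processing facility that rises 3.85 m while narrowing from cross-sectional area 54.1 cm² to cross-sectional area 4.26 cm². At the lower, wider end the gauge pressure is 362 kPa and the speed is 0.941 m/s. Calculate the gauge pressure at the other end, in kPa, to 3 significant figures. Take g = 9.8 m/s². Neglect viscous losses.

P₂ ≈ 277 kPa

Continuity gives A₁v₁ = A₂v₂, so v₂ = (54.1 cm²)/(4.26 cm²) × 0.941 m/s = 12.0 m/s.
Applying Bernoulli between the two ends and solving for P₂: P₂ = P₁ + ½ρ(v₁² − v₂²) − ρgΔh.
P₂ = 362000 + ½·786·(0.941² − 12.0²) − 786·9.8·(+3.85) = 362000 + (-55800) − (29700) = 277000 Pa.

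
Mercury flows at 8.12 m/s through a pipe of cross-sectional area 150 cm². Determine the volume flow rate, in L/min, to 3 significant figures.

Q = A·v = 0.0150 m² × 8.12 m/s = 0.122 m³/s.
Converting: 0.122 m³/s × 60000 = 7310 L/min.

7310 L/min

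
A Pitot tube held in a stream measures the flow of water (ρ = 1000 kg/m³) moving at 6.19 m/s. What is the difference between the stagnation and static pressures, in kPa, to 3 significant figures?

19.2 kPa

At the stagnation point the flow is brought to rest, so Bernoulli gives P_stag − P_static = ½ρv².
ΔP = ½·1000·6.19² = 19200 Pa.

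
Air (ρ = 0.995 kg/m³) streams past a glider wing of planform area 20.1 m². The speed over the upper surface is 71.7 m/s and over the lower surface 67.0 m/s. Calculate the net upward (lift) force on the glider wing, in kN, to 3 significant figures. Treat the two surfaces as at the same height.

6.52 kN

The faster flow above has the lower pressure; Bernoulli (same height) gives ΔP = ½ρ(v_up² − v_low²).
ΔP = ½·0.995·(71.7² − 67.0²) = 324 Pa.
Lift = ΔP · A = 324 × 20.1 = 6520 N.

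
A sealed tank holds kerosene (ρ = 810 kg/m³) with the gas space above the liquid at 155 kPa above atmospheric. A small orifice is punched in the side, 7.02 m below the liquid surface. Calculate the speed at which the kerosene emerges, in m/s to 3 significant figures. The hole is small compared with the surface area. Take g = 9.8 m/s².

v ≈ 22.8 m/s

Take point 1 at the surface (v₁ ≈ 0) and point 2 at the hole (at atmospheric pressure). Bernoulli: P₁ + ρg h = P_atm + ½ρv₂².
With P₁ − P_atm = 155000 Pa, v₂ = √(2gh + 2ΔP/ρ) = √(2·9.8·7.02 + 2·155000/810) = 22.8 m/s.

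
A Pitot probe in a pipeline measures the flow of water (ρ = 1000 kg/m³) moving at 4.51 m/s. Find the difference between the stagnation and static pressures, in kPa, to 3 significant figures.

ΔP ≈ 10.2 kPa

At the stagnation point the flow is brought to rest, so Bernoulli gives P_stag − P_static = ½ρv².
ΔP = ½·1000·4.51² = 10200 Pa.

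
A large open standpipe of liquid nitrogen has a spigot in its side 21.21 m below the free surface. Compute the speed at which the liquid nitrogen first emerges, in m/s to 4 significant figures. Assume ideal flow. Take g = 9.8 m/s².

20.39 m/s

With the surface at rest and both surface and jet at atmospheric pressure, Bernoulli gives ρg h = ½ρv², so v = √(2gh) = √(2·9.8·21.21) = 20.39 m/s.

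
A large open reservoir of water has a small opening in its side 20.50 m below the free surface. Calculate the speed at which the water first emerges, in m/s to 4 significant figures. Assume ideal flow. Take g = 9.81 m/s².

The surface is effectively still and both ends are open, so ½v² = gh and v = √(2·9.81·20.50) = 20.06 m/s.

v ≈ 20.06 m/s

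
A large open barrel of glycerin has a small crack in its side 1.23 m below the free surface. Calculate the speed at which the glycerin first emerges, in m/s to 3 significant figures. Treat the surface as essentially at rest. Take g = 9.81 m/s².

Bernoulli from surface to hole (P equal, v_surface ≈ 0): v = √(2gh) = √(2×9.81×1.23) = 4.91 m/s.

4.91 m/s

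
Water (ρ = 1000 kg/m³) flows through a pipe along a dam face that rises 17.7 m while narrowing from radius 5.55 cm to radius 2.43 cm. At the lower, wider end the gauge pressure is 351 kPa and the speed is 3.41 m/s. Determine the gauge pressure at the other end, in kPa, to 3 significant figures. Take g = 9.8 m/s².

25.1 kPa

Continuity gives A₁v₁ = A₂v₂, so v₂ = (96.8 cm²)/(18.6 cm²) × 3.41 m/s = 17.8 m/s.
Applying Bernoulli between the two ends and solving for P₂: P₂ = P₁ + ½ρ(v₁² − v₂²) − ρgΔh.
P₂ = 351000 + ½·1000·(3.41² − 17.8²) − 1000·9.8·(+17.7) = 351000 + (-152000) − (173000) = 25100 Pa.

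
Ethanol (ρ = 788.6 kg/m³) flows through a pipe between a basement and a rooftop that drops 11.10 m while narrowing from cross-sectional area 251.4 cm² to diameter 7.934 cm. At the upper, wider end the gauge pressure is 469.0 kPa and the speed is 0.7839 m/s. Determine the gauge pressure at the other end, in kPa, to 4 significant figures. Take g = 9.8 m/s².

The volume flow rate is constant, so v₂ = (A₁/A₂)v₁ = (251.4/49.44)·0.7839 = 3.986 m/s.
Bernoulli: P₁ + ½ρv₁² + ρg h₁ = P₂ + ½ρv₂² + ρg h₂, so P₂ = P₁ + ½ρ(v₁² − v₂²) − ρg(h₂ − h₁).
P₂ = 469000 + ½·788.6·(0.7839² − 3.986²) − 788.6·9.8·(−11.10) = 469000 + (-6023) − (-85780) = 548800 Pa.

P₂ = 548.8 kPa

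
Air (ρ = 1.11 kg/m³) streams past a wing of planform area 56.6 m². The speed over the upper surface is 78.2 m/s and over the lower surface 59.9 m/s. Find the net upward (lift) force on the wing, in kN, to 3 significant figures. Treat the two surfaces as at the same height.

The faster flow above has the lower pressure; Bernoulli (same height) gives ΔP = ½ρ(v_up² − v_low²).
ΔP = ½·1.11·(78.2² − 59.9²) = 1400 Pa.
Lift = ΔP · A = 1400 × 56.6 = 79400 N.

F ≈ 79.4 kN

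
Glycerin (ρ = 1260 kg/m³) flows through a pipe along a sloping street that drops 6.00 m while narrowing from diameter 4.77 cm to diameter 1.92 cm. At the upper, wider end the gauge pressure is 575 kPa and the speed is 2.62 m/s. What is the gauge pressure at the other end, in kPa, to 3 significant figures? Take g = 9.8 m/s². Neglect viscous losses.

The volume flow rate is constant, so v₂ = (A₁/A₂)v₁ = (17.9/2.90)·2.62 = 16.2 m/s.
Bernoulli: P₁ + ½ρv₁² + ρg h₁ = P₂ + ½ρv₂² + ρg h₂, so P₂ = P₁ + ½ρ(v₁² − v₂²) − ρg(h₂ − h₁).
P₂ = 575000 + ½·1260·(2.62² − 16.2²) − 1260·9.8·(−6.00) = 575000 + (-160000) − (-74100) = 489000 Pa.

489 kPa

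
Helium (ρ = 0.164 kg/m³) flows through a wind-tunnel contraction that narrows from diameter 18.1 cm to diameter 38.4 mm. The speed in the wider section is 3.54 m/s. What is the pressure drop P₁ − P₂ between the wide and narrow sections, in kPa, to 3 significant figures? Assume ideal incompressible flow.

Mass conservation (A₁v₁ = A₂v₂) gives v₂ = 3.54 × 257/11.6 = 78.6 m/s.
Bernoulli (h₁ = h₂): P₁ − P₂ = ½ρ(v₂² − v₁²).
P₁ − P₂ = ½·0.164·(78.6² − 3.54²) = ½·0.164·6170 = 506 Pa.

ΔP ≈ 0.506 kPa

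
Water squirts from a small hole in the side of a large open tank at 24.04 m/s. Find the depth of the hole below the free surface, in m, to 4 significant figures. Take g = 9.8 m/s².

h ≈ 29.49 m

Torricelli: v = √(2gh), so h = v²/(2g).
h = 24.04²/(2·9.8) = 577.9/19.60 = 29.49 m.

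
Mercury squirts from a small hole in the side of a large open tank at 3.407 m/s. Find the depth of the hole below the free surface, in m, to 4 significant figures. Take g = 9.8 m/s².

0.5922 m

Inverting v = √(2gh) gives h = v² / 2g.
h = 3.407²/(2·9.8) = 11.61/19.60 = 0.5922 m.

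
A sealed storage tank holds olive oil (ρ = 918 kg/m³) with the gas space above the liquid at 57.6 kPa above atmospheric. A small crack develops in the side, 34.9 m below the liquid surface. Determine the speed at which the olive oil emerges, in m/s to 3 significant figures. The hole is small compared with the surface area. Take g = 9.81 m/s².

v ≈ 28.5 m/s

Take point 1 at the surface (v₁ ≈ 0) and point 2 at the hole (at atmospheric pressure). Bernoulli: P₁ + ρg h = P_atm + ½ρv₂².
With P₁ − P_atm = 57600 Pa, v₂ = √(2gh + 2ΔP/ρ) = √(2·9.81·34.9 + 2·57600/918) = 28.5 m/s.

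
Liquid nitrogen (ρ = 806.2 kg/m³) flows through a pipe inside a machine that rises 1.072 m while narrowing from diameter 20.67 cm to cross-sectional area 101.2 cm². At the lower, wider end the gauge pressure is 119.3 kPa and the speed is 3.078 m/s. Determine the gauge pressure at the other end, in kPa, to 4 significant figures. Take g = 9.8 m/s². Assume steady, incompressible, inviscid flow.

P₂ ≈ 72.66 kPa

By continuity, v₂ = v₁·A₁/A₂ = 3.078·(335.6/101.2) = 10.21 m/s.
Bernoulli: P₁ + ½ρv₁² + ρg h₁ = P₂ + ½ρv₂² + ρg h₂, so P₂ = P₁ + ½ρ(v₁² − v₂²) − ρg(h₂ − h₁).
P₂ = 119300 + ½·806.2·(3.078² − 10.21²) − 806.2·9.8·(+1.072) = 119300 + (-38170) − (8470) = 72660 Pa.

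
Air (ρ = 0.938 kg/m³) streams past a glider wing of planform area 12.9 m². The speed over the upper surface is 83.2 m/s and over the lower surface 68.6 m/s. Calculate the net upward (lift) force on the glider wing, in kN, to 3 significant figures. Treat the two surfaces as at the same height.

The faster flow above has the lower pressure; Bernoulli (same height) gives ΔP = ½ρ(v_up² − v_low²).
ΔP = ½·0.938·(83.2² − 68.6²) = 1040 Pa.
Lift = ΔP · A = 1040 × 12.9 = 13400 N.

F = 13.4 kN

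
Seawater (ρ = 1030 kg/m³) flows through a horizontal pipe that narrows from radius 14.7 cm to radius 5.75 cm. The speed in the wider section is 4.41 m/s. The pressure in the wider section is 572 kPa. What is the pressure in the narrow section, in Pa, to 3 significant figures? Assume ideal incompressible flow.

P₂ = 154000 Pa

Continuity gives A₁v₁ = A₂v₂, so v₂ = (679 cm²)/(104 cm²) × 4.41 m/s = 28.8 m/s.
Along the horizontal streamline, P + ½ρv² is constant.
P₂ = P₁ − ½ρ(v₂² − v₁²) = 572000 − ½·1030·(28.8² − 4.41²) = 572000 − 418000 = 154000 Pa.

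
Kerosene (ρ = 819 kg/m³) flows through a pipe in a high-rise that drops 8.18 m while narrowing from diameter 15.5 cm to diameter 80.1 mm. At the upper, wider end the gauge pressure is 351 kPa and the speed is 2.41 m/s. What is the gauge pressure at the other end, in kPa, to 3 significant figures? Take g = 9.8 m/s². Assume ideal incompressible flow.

P₂ ≈ 386 kPa

The volume flow rate is constant, so v₂ = (A₁/A₂)v₁ = (189/50.4)·2.41 = 9.02 m/s.
Bernoulli: P₁ + ½ρv₁² + ρg h₁ = P₂ + ½ρv₂² + ρg h₂, so P₂ = P₁ + ½ρ(v₁² − v₂²) − ρg(h₂ − h₁).
P₂ = 351000 + ½·819·(2.41² − 9.02²) − 819·9.8·(−8.18) = 351000 + (-31000) − (-65700) = 386000 Pa.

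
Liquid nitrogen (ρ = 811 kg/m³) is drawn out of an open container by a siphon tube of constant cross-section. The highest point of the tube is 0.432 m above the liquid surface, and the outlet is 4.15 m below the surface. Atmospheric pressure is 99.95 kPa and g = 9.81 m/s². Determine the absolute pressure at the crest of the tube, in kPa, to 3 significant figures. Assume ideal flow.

Bernoulli surface→outlet gives ½v² = g·h_out, so v = √(2·9.81·4.15) = 9.02 m/s.
With constant cross-section the crest speed equals v; applying Bernoulli from the surface up to the crest, P_top = P_atm − ½ρv² − ρg·h_top.
P_top = 99950 − ½·811·9.02² − 811·9.81·0.432 = 63500 Pa.

P_top = 63.5 kPa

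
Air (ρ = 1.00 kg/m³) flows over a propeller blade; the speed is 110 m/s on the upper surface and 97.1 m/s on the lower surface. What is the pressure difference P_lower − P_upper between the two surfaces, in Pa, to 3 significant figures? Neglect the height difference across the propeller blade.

ΔP = 1340 Pa

The pressure is lower where the speed is higher: ΔP = ½ρ(v_up² − v_low²).
ΔP = ½·1.00·(110² − 97.1²) = 1340 Pa.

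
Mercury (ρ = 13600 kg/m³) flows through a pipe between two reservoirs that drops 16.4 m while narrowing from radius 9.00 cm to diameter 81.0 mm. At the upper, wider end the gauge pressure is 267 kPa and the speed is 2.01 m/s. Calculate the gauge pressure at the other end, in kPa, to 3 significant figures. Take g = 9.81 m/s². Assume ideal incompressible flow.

Mass conservation (A₁v₁ = A₂v₂) gives v₂ = 2.01 × 254/51.5 = 9.93 m/s.
Bernoulli: P₁ + ½ρv₁² + ρg h₁ = P₂ + ½ρv₂² + ρg h₂, so P₂ = P₁ + ½ρ(v₁² − v₂²) − ρg(h₂ − h₁).
P₂ = 267000 + ½·13600·(2.01² − 9.93²) − 13600·9.81·(−16.4) = 267000 + (-642000) − (-2190000) = 1810000 Pa.

1810 kPa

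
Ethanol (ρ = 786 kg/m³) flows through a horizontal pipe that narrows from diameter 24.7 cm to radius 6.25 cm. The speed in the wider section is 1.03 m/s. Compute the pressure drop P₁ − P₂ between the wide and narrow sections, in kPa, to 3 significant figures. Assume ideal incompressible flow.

Mass conservation (A₁v₁ = A₂v₂) gives v₂ = 1.03 × 479/123 = 4.02 m/s.
The pipe is horizontal, so Bernoulli reduces to P₁ + ½ρv₁² = P₂ + ½ρv₂².
P₁ − P₂ = ½·786·(4.02² − 1.03²) = ½·786·15.1 = 5940 Pa.

ΔP ≈ 5.94 kPa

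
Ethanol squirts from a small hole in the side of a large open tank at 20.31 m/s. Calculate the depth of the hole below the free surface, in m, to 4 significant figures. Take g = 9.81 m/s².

h = 21.02 m

For a small hole in a large open tank, ½v² = gh, giving h = v²/(2g).
h = 20.31²/(2·9.81) = 412.5/19.62 = 21.02 m.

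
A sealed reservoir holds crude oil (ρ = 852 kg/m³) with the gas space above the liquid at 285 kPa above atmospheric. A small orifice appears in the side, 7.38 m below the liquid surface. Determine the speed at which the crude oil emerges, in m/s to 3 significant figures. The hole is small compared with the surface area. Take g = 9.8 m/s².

Take point 1 at the surface (v₁ ≈ 0) and point 2 at the hole (at atmospheric pressure). Bernoulli: P₁ + ρg h = P_atm + ½ρv₂².
With P₁ − P_atm = 285000 Pa, v₂ = √(2gh + 2ΔP/ρ) = √(2·9.8·7.38 + 2·285000/852) = 28.5 m/s.

v = 28.5 m/s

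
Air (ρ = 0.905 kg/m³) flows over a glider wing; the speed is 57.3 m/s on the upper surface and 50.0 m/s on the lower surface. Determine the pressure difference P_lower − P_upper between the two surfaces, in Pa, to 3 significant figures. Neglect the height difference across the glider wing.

ΔP ≈ 354 Pa

Bernoulli (same height): P_lower − P_upper = ½ρ(v_upper² − v_lower²).
ΔP = ½·0.905·(57.3² − 50.0²) = 354 Pa.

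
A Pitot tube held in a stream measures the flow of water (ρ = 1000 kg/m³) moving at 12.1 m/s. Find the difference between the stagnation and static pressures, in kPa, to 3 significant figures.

Bernoulli between the free stream and the stagnation point: ½ρv² = P_stag − P_static.
ΔP = ½·1000·12.1² = 73200 Pa.

ΔP ≈ 73.2 kPa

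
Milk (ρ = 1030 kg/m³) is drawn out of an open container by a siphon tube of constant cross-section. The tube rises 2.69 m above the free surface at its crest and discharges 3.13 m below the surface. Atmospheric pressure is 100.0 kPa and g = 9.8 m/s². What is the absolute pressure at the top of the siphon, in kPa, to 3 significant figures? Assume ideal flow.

The outlet speed comes from Torricelli: v = √(2g·3.13) = 7.83 m/s.
The bore is uniform, so the speed at the crest is the same v. Bernoulli surface→crest: P_atm = P_top + ½ρv² + ρg·h_top.
P_top = 100000 − ½·1030·7.83² − 1030·9.8·2.69 = 41300 Pa.

P_top ≈ 41.3 kPa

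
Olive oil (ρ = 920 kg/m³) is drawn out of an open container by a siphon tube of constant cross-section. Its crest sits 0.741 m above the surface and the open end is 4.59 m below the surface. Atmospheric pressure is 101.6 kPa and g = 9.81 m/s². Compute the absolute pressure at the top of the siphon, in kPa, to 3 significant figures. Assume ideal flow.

Bernoulli surface→outlet gives ½v² = g·h_out, so v = √(2·9.81·4.59) = 9.49 m/s.
With constant cross-section the crest speed equals v; applying Bernoulli from the surface up to the crest, P_top = P_atm − ½ρv² − ρg·h_top.
P_top = 101600 − ½·920·9.49² − 920·9.81·0.741 = 53500 Pa.

P_top = 53.5 kPa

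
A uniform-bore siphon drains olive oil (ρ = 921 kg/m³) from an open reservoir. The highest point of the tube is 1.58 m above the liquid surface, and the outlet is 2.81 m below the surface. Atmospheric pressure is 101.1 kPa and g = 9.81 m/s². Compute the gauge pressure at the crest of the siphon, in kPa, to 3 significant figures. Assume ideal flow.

P_gauge = -39.7 kPa

The outlet speed comes from Torricelli: v = √(2g·2.81) = 7.43 m/s.
The bore is uniform, so the speed at the crest is the same v. Bernoulli surface→crest: P_atm = P_top + ½ρv² + ρg·h_top.
P_top = 101100 − ½·921·7.43² − 921·9.81·1.58 = 61400 Pa. So P_gauge = P_top − P_atm = -39700 Pa.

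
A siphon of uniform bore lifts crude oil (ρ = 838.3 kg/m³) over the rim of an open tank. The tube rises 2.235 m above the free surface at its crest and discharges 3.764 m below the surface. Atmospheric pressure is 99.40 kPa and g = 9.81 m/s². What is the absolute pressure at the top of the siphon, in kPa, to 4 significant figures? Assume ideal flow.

P_top ≈ 50.07 kPa

The outlet speed comes from Torricelli: v = √(2g·3.764) = 8.594 m/s.
Continuity keeps v the same throughout the tube; from surface to crest, P_atm + 0 = P_top + ½ρv² + ρg·h_top.
P_top = 99400 − ½·838.3·8.594² − 838.3·9.81·2.235 = 50070 Pa.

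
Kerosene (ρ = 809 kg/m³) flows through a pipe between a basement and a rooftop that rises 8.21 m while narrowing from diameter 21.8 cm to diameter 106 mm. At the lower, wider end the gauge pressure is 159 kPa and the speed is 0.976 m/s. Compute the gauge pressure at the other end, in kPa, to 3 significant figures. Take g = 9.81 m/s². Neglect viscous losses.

The volume flow rate is constant, so v₂ = (A₁/A₂)v₁ = (373/88.2)·0.976 = 4.13 m/s.
Applying Bernoulli between the two ends and solving for P₂: P₂ = P₁ + ½ρ(v₁² − v₂²) − ρgΔh.
P₂ = 159000 + ½·809·(0.976² − 4.13²) − 809·9.81·(+8.21) = 159000 + (-6510) − (65200) = 87300 Pa.

P₂ ≈ 87.3 kPa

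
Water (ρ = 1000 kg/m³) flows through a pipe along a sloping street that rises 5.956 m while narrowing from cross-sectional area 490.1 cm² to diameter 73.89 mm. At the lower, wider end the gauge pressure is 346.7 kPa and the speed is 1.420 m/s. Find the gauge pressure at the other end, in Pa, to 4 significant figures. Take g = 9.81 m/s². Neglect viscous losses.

P₂ = 157600 Pa

The volume flow rate is constant, so v₂ = (A₁/A₂)v₁ = (490.1/42.88)·1.420 = 16.23 m/s.
Bernoulli: P₁ + ½ρv₁² + ρg h₁ = P₂ + ½ρv₂² + ρg h₂, so P₂ = P₁ + ½ρ(v₁² − v₂²) − ρg(h₂ − h₁).
P₂ = 346700 + ½·1000·(1.420² − 16.23²) − 1000·9.81·(+5.956) = 346700 + (-130700) − (58430) = 157600 Pa.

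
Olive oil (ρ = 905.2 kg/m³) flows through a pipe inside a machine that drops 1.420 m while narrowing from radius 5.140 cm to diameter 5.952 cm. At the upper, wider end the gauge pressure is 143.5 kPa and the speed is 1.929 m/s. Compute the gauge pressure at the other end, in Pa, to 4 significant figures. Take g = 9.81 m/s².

Mass conservation (A₁v₁ = A₂v₂) gives v₂ = 1.929 × 83.00/27.82 = 5.754 m/s.
Bernoulli: P₁ + ½ρv₁² + ρg h₁ = P₂ + ½ρv₂² + ρg h₂, so P₂ = P₁ + ½ρ(v₁² − v₂²) − ρg(h₂ − h₁).
P₂ = 143500 + ½·905.2·(1.929² − 5.754²) − 905.2·9.81·(−1.420) = 143500 + (-13300) − (-12610) = 142800 Pa.

P₂ ≈ 142800 Pa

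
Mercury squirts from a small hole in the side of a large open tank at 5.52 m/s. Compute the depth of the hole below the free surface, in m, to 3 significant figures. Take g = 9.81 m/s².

h ≈ 1.55 m

For a small hole in a large open tank, ½v² = gh, giving h = v²/(2g).
h = 5.52²/(2·9.81) = 30.5/19.62 = 1.55 m.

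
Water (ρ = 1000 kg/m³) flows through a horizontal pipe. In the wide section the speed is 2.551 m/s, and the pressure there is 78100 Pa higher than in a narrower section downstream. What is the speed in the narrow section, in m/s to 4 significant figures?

Horizontal Bernoulli: P₁ + ½ρv₁² = P₂ + ½ρv₂², so v₂² = v₁² + 2(P₁ − P₂)/ρ.
v₂ = √(2.551² + 2·78100/1000) = √(6.508 + 156.2) = 12.76 m/s.

12.76 m/s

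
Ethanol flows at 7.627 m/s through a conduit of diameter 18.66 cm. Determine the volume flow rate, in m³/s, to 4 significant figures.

0.2086 m³/s

Q = A·v = 0.02735 m² × 7.627 m/s = 0.2086 m³/s.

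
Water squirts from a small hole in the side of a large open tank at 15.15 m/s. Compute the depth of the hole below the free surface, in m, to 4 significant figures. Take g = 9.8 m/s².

11.71 m

For a small hole in a large open tank, ½v² = gh, giving h = v²/(2g).
h = 15.15²/(2·9.8) = 229.5/19.60 = 11.71 m.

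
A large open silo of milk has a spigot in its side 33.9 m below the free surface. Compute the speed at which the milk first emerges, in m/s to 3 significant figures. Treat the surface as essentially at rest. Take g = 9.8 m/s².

v ≈ 25.8 m/s

With the surface at rest and both surface and jet at atmospheric pressure, Bernoulli gives ρg h = ½ρv², so v = √(2gh) = √(2·9.8·33.9) = 25.8 m/s.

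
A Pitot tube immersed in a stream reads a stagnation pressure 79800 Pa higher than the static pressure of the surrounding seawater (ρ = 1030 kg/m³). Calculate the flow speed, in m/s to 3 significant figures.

v = 12.4 m/s

Bernoulli between the free stream and the stagnation point: ½ρv² = P_stag − P_static.
v = √(2ΔP/ρ) = √(2·79800/1030) = 12.4 m/s.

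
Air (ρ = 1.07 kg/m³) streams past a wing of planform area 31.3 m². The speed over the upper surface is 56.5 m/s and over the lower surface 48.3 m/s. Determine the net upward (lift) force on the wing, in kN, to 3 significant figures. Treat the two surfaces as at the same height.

With equal heights on the two surfaces, Bernoulli gives P_lower − P_upper = ½ρ(v_upper² − v_lower²).
ΔP = ½·1.07·(56.5² − 48.3²) = 460 Pa.
Lift = ΔP · A = 460 × 31.3 = 14400 N.

14.4 kN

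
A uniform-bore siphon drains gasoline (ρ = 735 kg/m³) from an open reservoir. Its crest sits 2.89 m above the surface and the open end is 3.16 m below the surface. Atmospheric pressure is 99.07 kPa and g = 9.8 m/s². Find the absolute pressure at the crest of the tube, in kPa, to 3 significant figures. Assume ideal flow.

P_top ≈ 55.5 kPa

From the surface to the outlet (both open to atmosphere, surface at rest): v = √(2g·h_out) = √(2·9.8·3.16) = 7.87 m/s.
The bore is uniform, so the speed at the crest is the same v. Bernoulli surface→crest: P_atm = P_top + ½ρv² + ρg·h_top.
P_top = 99070 − ½·735·7.87² − 735·9.8·2.89 = 55500 Pa.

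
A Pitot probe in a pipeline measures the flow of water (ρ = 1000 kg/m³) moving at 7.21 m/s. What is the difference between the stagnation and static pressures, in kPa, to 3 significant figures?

26.0 kPa

At the stagnation point the flow is brought to rest, so Bernoulli gives P_stag − P_static = ½ρv².
ΔP = ½·1000·7.21² = 26000 Pa.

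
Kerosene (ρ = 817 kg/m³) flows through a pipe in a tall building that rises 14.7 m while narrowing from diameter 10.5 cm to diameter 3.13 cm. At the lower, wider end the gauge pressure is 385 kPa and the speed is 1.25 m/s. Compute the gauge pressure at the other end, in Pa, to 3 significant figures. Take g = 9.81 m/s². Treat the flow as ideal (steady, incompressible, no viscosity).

187000 Pa

By continuity, v₂ = v₁·A₁/A₂ = 1.25·(86.6/7.69) = 14.1 m/s.
Bernoulli: P₁ + ½ρv₁² + ρg h₁ = P₂ + ½ρv₂² + ρg h₂, so P₂ = P₁ + ½ρ(v₁² − v₂²) − ρg(h₂ − h₁).
P₂ = 385000 + ½·817·(1.25² − 14.1²) − 817·9.81·(+14.7) = 385000 + (-80200) − (118000) = 187000 Pa.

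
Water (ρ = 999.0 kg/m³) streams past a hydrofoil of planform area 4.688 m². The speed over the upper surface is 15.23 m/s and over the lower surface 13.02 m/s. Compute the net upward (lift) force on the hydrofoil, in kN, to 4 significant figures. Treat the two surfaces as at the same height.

The faster flow above has the lower pressure; Bernoulli (same height) gives ΔP = ½ρ(v_up² − v_low²).
ΔP = ½·999.0·(15.23² − 13.02²) = 31190 Pa.
Lift = ΔP · A = 31190 × 4.688 = 146200 N.

F ≈ 146.2 kN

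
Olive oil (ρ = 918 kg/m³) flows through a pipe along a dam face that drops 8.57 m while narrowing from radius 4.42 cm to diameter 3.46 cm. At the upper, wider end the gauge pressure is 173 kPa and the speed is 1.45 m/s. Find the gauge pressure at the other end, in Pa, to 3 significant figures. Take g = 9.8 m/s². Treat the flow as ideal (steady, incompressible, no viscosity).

P₂ ≈ 210000 Pa

By continuity, v₂ = v₁·A₁/A₂ = 1.45·(61.4/9.40) = 9.46 m/s.
Applying Bernoulli between the two ends and solving for P₂: P₂ = P₁ + ½ρ(v₁² − v₂²) − ρgΔh.
P₂ = 173000 + ½·918·(1.45² − 9.46²) − 918·9.8·(−8.57) = 173000 + (-40200) − (-77100) = 210000 Pa.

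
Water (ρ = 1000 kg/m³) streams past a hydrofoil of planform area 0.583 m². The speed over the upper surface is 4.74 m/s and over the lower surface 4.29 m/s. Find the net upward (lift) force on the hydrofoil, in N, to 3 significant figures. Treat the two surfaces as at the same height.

F = 1180 N

The faster flow above has the lower pressure; Bernoulli (same height) gives ΔP = ½ρ(v_up² − v_low²).
ΔP = ½·1000·(4.74² − 4.29²) = 2030 Pa.
Lift = ΔP · A = 2030 × 0.583 = 1180 N.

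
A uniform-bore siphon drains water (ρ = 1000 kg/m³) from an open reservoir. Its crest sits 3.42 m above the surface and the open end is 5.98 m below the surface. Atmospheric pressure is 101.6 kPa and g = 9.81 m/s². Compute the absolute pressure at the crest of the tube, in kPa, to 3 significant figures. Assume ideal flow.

From the surface to the outlet (both open to atmosphere, surface at rest): v = √(2g·h_out) = √(2·9.81·5.98) = 10.8 m/s.
Continuity keeps v the same throughout the tube; from surface to crest, P_atm + 0 = P_top + ½ρv² + ρg·h_top.
P_top = 101600 − ½·1000·10.8² − 1000·9.81·3.42 = 9390 Pa.

P_top ≈ 9.39 kPa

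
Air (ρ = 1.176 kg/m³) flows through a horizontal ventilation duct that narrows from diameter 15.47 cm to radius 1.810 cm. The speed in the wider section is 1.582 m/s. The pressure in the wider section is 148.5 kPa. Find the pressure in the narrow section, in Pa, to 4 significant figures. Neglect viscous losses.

P₂ ≈ 148000 Pa

Mass conservation (A₁v₁ = A₂v₂) gives v₂ = 1.582 × 188.0/10.29 = 28.89 m/s.
Bernoulli (h₁ = h₂): P₁ − P₂ = ½ρ(v₂² − v₁²).
P₂ = P₁ − ½ρ(v₂² − v₁²) = 148500 − ½·1.176·(28.89² − 1.582²) = 148500 − 489.3 = 148000 Pa.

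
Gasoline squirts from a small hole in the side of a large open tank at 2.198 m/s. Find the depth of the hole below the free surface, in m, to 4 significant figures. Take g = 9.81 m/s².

Inverting v = √(2gh) gives h = v² / 2g.
h = 2.198²/(2·9.81) = 4.831/19.62 = 0.2462 m.

h ≈ 0.2462 m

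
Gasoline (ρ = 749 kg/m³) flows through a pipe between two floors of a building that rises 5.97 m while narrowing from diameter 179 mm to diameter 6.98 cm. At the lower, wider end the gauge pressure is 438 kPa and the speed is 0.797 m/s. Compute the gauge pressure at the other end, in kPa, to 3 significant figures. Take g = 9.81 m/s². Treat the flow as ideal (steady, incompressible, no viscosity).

By continuity, v₂ = v₁·A₁/A₂ = 0.797·(252/38.3) = 5.24 m/s.
Applying Bernoulli between the two ends and solving for P₂: P₂ = P₁ + ½ρ(v₁² − v₂²) − ρgΔh.
P₂ = 438000 + ½·749·(0.797² − 5.24²) − 749·9.81·(+5.97) = 438000 + (-10100) − (43900) = 384000 Pa.

384 kPa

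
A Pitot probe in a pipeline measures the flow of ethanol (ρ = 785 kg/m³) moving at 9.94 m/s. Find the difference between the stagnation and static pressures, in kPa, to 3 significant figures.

ΔP = 38.8 kPa

At the stagnation point the flow is brought to rest, so Bernoulli gives P_stag − P_static = ½ρv².
ΔP = ½·785·9.94² = 38800 Pa.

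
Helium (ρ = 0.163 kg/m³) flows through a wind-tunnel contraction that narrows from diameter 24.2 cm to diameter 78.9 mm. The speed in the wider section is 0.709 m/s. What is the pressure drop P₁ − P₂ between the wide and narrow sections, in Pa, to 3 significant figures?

ΔP ≈ 3.58 Pa

By continuity, v₂ = v₁·A₁/A₂ = 0.709·(460/48.9) = 6.67 m/s.
Along the horizontal streamline, P + ½ρv² is constant.
P₁ − P₂ = ½·0.163·(6.67² − 0.709²) = ½·0.163·44.0 = 3.58 Pa.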